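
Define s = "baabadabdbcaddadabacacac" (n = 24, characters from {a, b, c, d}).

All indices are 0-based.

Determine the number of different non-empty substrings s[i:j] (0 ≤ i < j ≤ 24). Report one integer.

261

rank | idx | suffix
   0 |   1 | aabadabdbcaddadabacacac
   1 |  16 | abacacac
   2 |   2 | abadabdbcaddadabacacac
   3 |   6 | abdbcaddadabacacac
   4 |  22 | ac
   5 |  20 | acac
   6 |  18 | acacac
   7 |  14 | adabacacac
   8 |   4 | adabdbcaddadabacacac
   9 |  11 | addadabacacac
  10 |   0 | baabadabdbcaddadabacacac
  11 |  17 | bacacac
  12 |   3 | badabdbcaddadabacacac
  13 |   9 | bcaddadabacacac
  14 |   7 | bdbcaddadabacacac
  15 |  23 | c
  16 |  21 | cac
  17 |  19 | cacac
  18 |  10 | caddadabacacac
  19 |  15 | dabacacac
  20 |   5 | dabdbcaddadabacacac
  21 |  13 | dadabacacac
  22 |   8 | dbcaddadabacacac
  23 |  12 | ddadabacacac

SA = [1, 16, 2, 6, 22, 20, 18, 14, 4, 11, 0, 17, 3, 9, 7, 23, 21, 19, 10, 15, 5, 13, 8, 12]
i: (SA[i-1],SA[i]) lcp shared
  1: (1,16) 1 'a'
  2: (16,2) 3 'aba'
  3: (2,6) 2 'ab'
  4: (6,22) 1 'a'
  5: (22,20) 2 'ac'
  6: (20,18) 4 'acac'
  7: (18,14) 1 'a'
  8: (14,4) 4 'adab'
  9: (4,11) 2 'ad'
  10: (11,0) 0 ''
  11: (0,17) 2 'ba'
  12: (17,3) 2 'ba'
  13: (3,9) 1 'b'
  14: (9,7) 1 'b'
  15: (7,23) 0 ''
  16: (23,21) 1 'c'
  17: (21,19) 3 'cac'
  18: (19,10) 2 'ca'
  19: (10,15) 0 ''
  20: (15,5) 3 'dab'
  21: (5,13) 2 'da'
  22: (13,8) 1 'd'
  23: (8,12) 1 'd'

n(n+1)/2 = 24·25/2 = 300
Σ LCP = 0 + 1 + 3 + 2 + 1 + 2 + 4 + 1 + 4 + 2 + 0 + 2 + 2 + 1 + 1 + 0 + 1 + 3 + 2 + 0 + 3 + 2 + 1 + 1 = 39
distinct = 300 − 39 = 261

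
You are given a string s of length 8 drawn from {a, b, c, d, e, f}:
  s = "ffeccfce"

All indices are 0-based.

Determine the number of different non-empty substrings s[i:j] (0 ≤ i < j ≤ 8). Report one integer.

31

sorted suffixes:
  #0 SA[0]=3  'ccfce'
  #1 SA[1]=6  'ce'
  #2 SA[2]=4  'cfce'
  #3 SA[3]=7  'e'
  #4 SA[4]=2  'eccfce'
  #5 SA[5]=5  'fce'
  #6 SA[6]=1  'feccfce'
  #7 SA[7]=0  'ffeccfce'

SA = [3, 6, 4, 7, 2, 5, 1, 0]
i: (SA[i-1],SA[i]) lcp shared
  1: (3,6) 1 'c'
  2: (6,4) 1 'c'
  3: (4,7) 0 ''
  4: (7,2) 1 'e'
  5: (2,5) 0 ''
  6: (5,1) 1 'f'
  7: (1,0) 1 'f'

n(n+1)/2 = 8·9/2 = 36
Σ LCP = 0 + 1 + 1 + 0 + 1 + 0 + 1 + 1 = 5
distinct = 36 − 5 = 31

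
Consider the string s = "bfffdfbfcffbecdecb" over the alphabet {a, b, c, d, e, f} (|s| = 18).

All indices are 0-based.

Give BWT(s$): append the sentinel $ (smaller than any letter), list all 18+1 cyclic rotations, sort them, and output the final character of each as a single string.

bcff$eefcfdbfdbfcfb

rank  rotation             last
    0  $bfffdfbfcffbecdecb  b
    1  b$bfffdfbfcffbecdec  c
    2  becdecb$bfffdfbfcff  f
    3  bfcffbecdecb$bfffdf  f
    4  bfffdfbfcffbecdecb$  $
    5  cb$bfffdfbfcffbecde  e
    6  cdecb$bfffdfbfcffbe  e
    7  cffbecdecb$bfffdfbf  f
    8  decb$bfffdfbfcffbec  c
    9  dfbfcffbecdecb$bfff  f
   10  ecb$bfffdfbfcffbecd  d
   11  ecdecb$bfffdfbfcffb  b
   12  fbecdecb$bfffdfbfcf  f
   13  fbfcffbecdecb$bfffd  d
   14  fcffbecdecb$bfffdfb  b
   15  fdfbfcffbecdecb$bff  f
   16  ffbecdecb$bfffdfbfc  c
   17  ffdfbfcffbecdecb$bf  f
   18  fffdfbfcffbecdecb$b  b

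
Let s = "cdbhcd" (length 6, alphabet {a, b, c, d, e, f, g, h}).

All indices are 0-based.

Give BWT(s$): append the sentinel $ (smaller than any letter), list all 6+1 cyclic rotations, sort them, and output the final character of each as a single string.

rank  rotation last
    0  $cdbhcd  d
    1  bhcd$cd  d
    2  cd$cdbh  h
    3  cdbhcd$  $
    4  d$cdbhc  c
    5  dbhcd$c  c
    6  hcd$cdb  b

ddh$ccb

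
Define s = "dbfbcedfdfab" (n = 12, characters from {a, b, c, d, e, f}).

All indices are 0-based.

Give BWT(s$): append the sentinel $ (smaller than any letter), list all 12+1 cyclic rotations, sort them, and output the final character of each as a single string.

bfafdb$fecdbd

rank  rotation       last
    0  $dbfbcedfdfab  b
    1  ab$dbfbcedfdf  f
    2  b$dbfbcedfdfa  a
    3  bcedfdfab$dbf  f
    4  bfbcedfdfab$d  d
    5  cedfdfab$dbfb  b
    6  dbfbcedfdfab$  $
    7  dfab$dbfbcedf  f
    8  dfdfab$dbfbce  e
    9  edfdfab$dbfbc  c
   10  fab$dbfbcedfd  d
   11  fbcedfdfab$db  b
   12  fdfab$dbfbced  d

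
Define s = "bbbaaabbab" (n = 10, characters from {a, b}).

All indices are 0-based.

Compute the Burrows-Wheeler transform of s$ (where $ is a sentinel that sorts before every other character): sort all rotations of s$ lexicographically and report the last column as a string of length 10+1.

bbabaabbba$

rank  rotation     last
    0  $bbbaaabbab  b
    1  aaabbab$bbb  b
    2  aabbab$bbba  a
    3  ab$bbbaaabb  b
    4  abbab$bbbaa  a
    5  b$bbbaaabba  a
    6  baaabbab$bb  b
    7  bab$bbbaaab  b
    8  bbaaabbab$b  b
    9  bbab$bbbaaa  a
   10  bbbaaabbab$  $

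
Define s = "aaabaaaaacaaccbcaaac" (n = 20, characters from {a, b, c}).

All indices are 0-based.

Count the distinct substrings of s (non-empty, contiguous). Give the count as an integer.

173

rank | idx | suffix
   0 |   4 | aaaaacaaccbcaaac
   1 |   5 | aaaacaaccbcaaac
   2 |   0 | aaabaaaaacaaccbcaaac
   3 |  16 | aaac
   4 |   6 | aaacaaccbcaaac
   5 |   1 | aabaaaaacaaccbcaaac
   6 |  17 | aac
   7 |   7 | aacaaccbcaaac
   8 |  10 | aaccbcaaac
   9 |   2 | abaaaaacaaccbcaaac
  10 |  18 | ac
  11 |   8 | acaaccbcaaac
  12 |  11 | accbcaaac
  13 |   3 | baaaaacaaccbcaaac
  14 |  14 | bcaaac
  15 |  19 | c
  16 |  15 | caaac
  17 |   9 | caaccbcaaac
  18 |  13 | cbcaaac
  19 |  12 | ccbcaaac

SA = [4, 5, 0, 16, 6, 1, 17, 7, 10, 2, 18, 8, 11, 3, 14, 19, 15, 9, 13, 12]
i: (SA[i-1],SA[i]) lcp shared
  1: (4,5) 4 'aaaa'
  2: (5,0) 3 'aaa'
  3: (0,16) 3 'aaa'
  4: (16,6) 4 'aaac'
  5: (6,1) 2 'aa'
  6: (1,17) 2 'aa'
  7: (17,7) 3 'aac'
  8: (7,10) 3 'aac'
  9: (10,2) 1 'a'
  10: (2,18) 1 'a'
  11: (18,8) 2 'ac'
  12: (8,11) 2 'ac'
  13: (11,3) 0 ''
  14: (3,14) 1 'b'
  15: (14,19) 0 ''
  16: (19,15) 1 'c'
  17: (15,9) 3 'caa'
  18: (9,13) 1 'c'
  19: (13,12) 1 'c'

n(n+1)/2 = 20·21/2 = 210
Σ LCP = 0 + 4 + 3 + 3 + 4 + 2 + 2 + 3 + 3 + 1 + 1 + 2 + 2 + 0 + 1 + 0 + 1 + 3 + 1 + 1 = 37
distinct = 210 − 37 = 173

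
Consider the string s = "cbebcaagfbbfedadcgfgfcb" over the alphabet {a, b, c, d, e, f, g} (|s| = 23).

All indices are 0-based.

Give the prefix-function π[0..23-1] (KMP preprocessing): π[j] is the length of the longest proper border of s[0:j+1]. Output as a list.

π[0] = 0
j=1 s[j]='b': π[1]=0 (border '')
j=2 s[j]='e': π[2]=0 (border '')
j=3 s[j]='b': π[3]=0 (border '')
j=4 s[j]='c': π[4]=1 (border 'c')
j=5 s[j]='a': k: 1→0; π[5]=0 (border '')
j=6 s[j]='a': π[6]=0 (border '')
j=7 s[j]='g': π[7]=0 (border '')
j=8 s[j]='f': π[8]=0 (border '')
j=9 s[j]='b': π[9]=0 (border '')
j=10 s[j]='b': π[10]=0 (border '')
j=11 s[j]='f': π[11]=0 (border '')
j=12 s[j]='e': π[12]=0 (border '')
j=13 s[j]='d': π[13]=0 (border '')
j=14 s[j]='a': π[14]=0 (border '')
j=15 s[j]='d': π[15]=0 (border '')
j=16 s[j]='c': π[16]=1 (border 'c')
j=17 s[j]='g': k: 1→0; π[17]=0 (border '')
j=18 s[j]='f': π[18]=0 (border '')
j=19 s[j]='g': π[19]=0 (border '')
j=20 s[j]='f': π[20]=0 (border '')
j=21 s[j]='c': π[21]=1 (border 'c')
j=22 s[j]='b': π[22]=2 (border 'cb')

[0, 0, 0, 0, 1, 0, 0, 0, 0, 0, 0, 0, 0, 0, 0, 0, 1, 0, 0, 0, 0, 1, 2]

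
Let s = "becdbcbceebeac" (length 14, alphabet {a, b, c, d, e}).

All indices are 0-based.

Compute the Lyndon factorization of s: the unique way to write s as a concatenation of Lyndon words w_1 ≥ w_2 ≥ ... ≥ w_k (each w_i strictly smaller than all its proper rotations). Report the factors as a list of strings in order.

emit factor 1: 'becd' (i=0, period=4)
emit factor 2: 'bcbceebe' (i=4, period=8)
emit factor 3: 'ac' (i=12, period=2)

["becd", "bcbceebe", "ac"]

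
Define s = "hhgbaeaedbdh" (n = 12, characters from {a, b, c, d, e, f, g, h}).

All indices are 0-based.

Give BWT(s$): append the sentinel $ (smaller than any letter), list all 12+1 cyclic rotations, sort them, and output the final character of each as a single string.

rank  rotation       last
    0  $hhgbaeaedbdh  h
    1  aeaedbdh$hhgb  b
    2  aedbdh$hhgbae  e
    3  baeaedbdh$hhg  g
    4  bdh$hhgbaeaed  d
    5  dbdh$hhgbaeae  e
    6  dh$hhgbaeaedb  b
    7  eaedbdh$hhgba  a
    8  edbdh$hhgbaea  a
    9  gbaeaedbdh$hh  h
   10  h$hhgbaeaedbd  d
   11  hgbaeaedbdh$h  h
   12  hhgbaeaedbdh$  $

hbegdebaahdh$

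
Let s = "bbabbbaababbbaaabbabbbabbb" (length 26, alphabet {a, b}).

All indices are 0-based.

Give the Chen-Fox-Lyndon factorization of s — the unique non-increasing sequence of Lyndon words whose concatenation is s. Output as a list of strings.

["b", "b", "abbb", "aababbb", "aaabbabbbabbb"]

emit factor 1: 'b' (i=0, period=1)
emit factor 2: 'b' (i=1, period=1)
emit factor 3: 'abbb' (i=2, period=4)
emit factor 4: 'aababbb' (i=6, period=7)
emit factor 5: 'aaabbabbbabbb' (i=13, period=13)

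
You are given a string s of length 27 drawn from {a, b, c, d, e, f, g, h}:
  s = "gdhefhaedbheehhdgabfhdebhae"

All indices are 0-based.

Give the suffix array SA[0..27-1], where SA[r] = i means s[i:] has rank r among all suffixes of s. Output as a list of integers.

rank→(start, suffix):
  0 → (17, 'abfhdebhae')
  1 → (25, 'ae')
  2 → (6, 'aedbheehhdgabfhdebhae')
  3 → (18, 'bfhdebhae')
  4 → (23, 'bhae')
  5 → (9, 'bheehhdgabfhdebhae')
  6 → (8, 'dbheehhdgabfhdebhae')
  7 → (21, 'debhae')
  8 → (15, 'dgabfhdebhae')
  9 → (1, 'dhefhaedbheehhdgabfhdebhae')
  10 → (26, 'e')
  11 → (22, 'ebhae')
  12 → (7, 'edbheehhdgabfhdebhae')
  13 → (11, 'eehhdgabfhdebhae')
  14 → (3, 'efhaedbheehhdgabfhdebhae')
  15 → (12, 'ehhdgabfhdebhae')
  16 → (4, 'fhaedbheehhdgabfhdebhae')
  17 → (19, 'fhdebhae')
  18 → (16, 'gabfhdebhae')
  19 → (0, 'gdhefhaedbheehhdgabfhdebhae')
  20 → (24, 'hae')
  21 → (5, 'haedbheehhdgabfhdebhae')
  22 → (20, 'hdebhae')
  23 → (14, 'hdgabfhdebhae')
  24 → (10, 'heehhdgabfhdebhae')
  25 → (2, 'hefhaedbheehhdgabfhdebhae')
  26 → (13, 'hhdgabfhdebhae')

[17, 25, 6, 18, 23, 9, 8, 21, 15, 1, 26, 22, 7, 11, 3, 12, 4, 19, 16, 0, 24, 5, 20, 14, 10, 2, 13]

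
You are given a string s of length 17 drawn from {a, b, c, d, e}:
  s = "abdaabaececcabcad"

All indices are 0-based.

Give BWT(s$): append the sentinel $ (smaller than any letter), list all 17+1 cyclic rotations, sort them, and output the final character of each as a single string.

ddac$cbaaacbeeabca

rank  rotation            last
    0  $abdaabaececcabcad  d
    1  aabaececcabcad$abd  d
    2  abaececcabcad$abda  a
    3  abcad$abdaabaececc  c
    4  abdaabaececcabcad$  $
    5  ad$abdaabaececcabc  c
    6  aececcabcad$abdaab  b
    7  baececcabcad$abdaa  a
    8  bcad$abdaabaececca  a
    9  bdaabaececcabcad$a  a
   10  cabcad$abdaabaecec  c
   11  cad$abdaabaececcab  b
   12  ccabcad$abdaabaece  e
   13  ceccabcad$abdaabae  e
   14  d$abdaabaececcabca  a
   15  daabaececcabcad$ab  b
   16  eccabcad$abdaabaec  c
   17  ececcabcad$abdaaba  a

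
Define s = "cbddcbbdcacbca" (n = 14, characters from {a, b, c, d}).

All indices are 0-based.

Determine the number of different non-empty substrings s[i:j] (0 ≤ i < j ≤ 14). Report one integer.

rank | idx | suffix
   0 |  13 | a
   1 |   9 | acbca
   2 |   5 | bbdcacbca
   3 |  11 | bca
   4 |   6 | bdcacbca
   5 |   1 | bddcbbdcacbca
   6 |  12 | ca
   7 |   8 | cacbca
   8 |   4 | cbbdcacbca
   9 |  10 | cbca
  10 |   0 | cbddcbbdcacbca
  11 |   7 | dcacbca
  12 |   3 | dcbbdcacbca
  13 |   2 | ddcbbdcacbca

SA = [13, 9, 5, 11, 6, 1, 12, 8, 4, 10, 0, 7, 3, 2]
i: (SA[i-1],SA[i]) lcp shared
  1: (13,9) 1 'a'
  2: (9,5) 0 ''
  3: (5,11) 1 'b'
  4: (11,6) 1 'b'
  5: (6,1) 2 'bd'
  6: (1,12) 0 ''
  7: (12,8) 2 'ca'
  8: (8,4) 1 'c'
  9: (4,10) 2 'cb'
  10: (10,0) 2 'cb'
  11: (0,7) 0 ''
  12: (7,3) 2 'dc'
  13: (3,2) 1 'd'

n(n+1)/2 = 14·15/2 = 105
Σ LCP = 0 + 1 + 0 + 1 + 1 + 2 + 0 + 2 + 1 + 2 + 2 + 0 + 2 + 1 = 15
distinct = 105 − 15 = 90

90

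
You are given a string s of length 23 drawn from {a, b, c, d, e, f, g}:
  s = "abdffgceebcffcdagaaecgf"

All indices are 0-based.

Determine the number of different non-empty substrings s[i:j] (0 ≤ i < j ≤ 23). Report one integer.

259

rank→(start, suffix):
  0 → (17, 'aaecgf')
  1 → (0, 'abdffgceebcffcdagaaecgf')
  2 → (18, 'aecgf')
  3 → (15, 'agaaecgf')
  4 → (9, 'bcffcdagaaecgf')
  5 → (1, 'bdffgceebcffcdagaaecgf')
  6 → (13, 'cdagaaecgf')
  7 → (6, 'ceebcffcdagaaecgf')
  8 → (10, 'cffcdagaaecgf')
  9 → (20, 'cgf')
  10 → (14, 'dagaaecgf')
  11 → (2, 'dffgceebcffcdagaaecgf')
  12 → (8, 'ebcffcdagaaecgf')
  13 → (19, 'ecgf')
  14 → (7, 'eebcffcdagaaecgf')
  15 → (22, 'f')
  16 → (12, 'fcdagaaecgf')
  17 → (11, 'ffcdagaaecgf')
  18 → (3, 'ffgceebcffcdagaaecgf')
  19 → (4, 'fgceebcffcdagaaecgf')
  20 → (16, 'gaaecgf')
  21 → (5, 'gceebcffcdagaaecgf')
  22 → (21, 'gf')

SA = [17, 0, 18, 15, 9, 1, 13, 6, 10, 20, 14, 2, 8, 19, 7, 22, 12, 11, 3, 4, 16, 5, 21]
i: (SA[i-1],SA[i]) lcp shared
  1: (17,0) 1 'a'
  2: (0,18) 1 'a'
  3: (18,15) 1 'a'
  4: (15,9) 0 ''
  5: (9,1) 1 'b'
  6: (1,13) 0 ''
  7: (13,6) 1 'c'
  8: (6,10) 1 'c'
  9: (10,20) 1 'c'
  10: (20,14) 0 ''
  11: (14,2) 1 'd'
  12: (2,8) 0 ''
  13: (8,19) 1 'e'
  14: (19,7) 1 'e'
  15: (7,22) 0 ''
  16: (22,12) 1 'f'
  17: (12,11) 1 'f'
  18: (11,3) 2 'ff'
  19: (3,4) 1 'f'
  20: (4,16) 0 ''
  21: (16,5) 1 'g'
  22: (5,21) 1 'g'

n(n+1)/2 = 23·24/2 = 276
Σ LCP = 0 + 1 + 1 + 1 + 0 + 1 + 0 + 1 + 1 + 1 + 0 + 1 + 0 + 1 + 1 + 0 + 1 + 1 + 2 + 1 + 0 + 1 + 1 = 17
distinct = 276 − 17 = 259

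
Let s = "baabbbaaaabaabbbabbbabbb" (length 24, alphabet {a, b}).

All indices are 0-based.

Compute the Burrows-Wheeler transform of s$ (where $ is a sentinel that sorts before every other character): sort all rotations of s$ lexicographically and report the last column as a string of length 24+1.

bbaabbabababb$abbbbbbaaaa

rank  rotation                   last
    0  $baabbbaaaabaabbbabbbabbb  b
    1  aaaabaabbbabbbabbb$baabbb  b
    2  aaabaabbbabbbabbb$baabbba  a
    3  aabaabbbabbbabbb$baabbbaa  a
    4  aabbbaaaabaabbbabbbabbb$b  b
    5  aabbbabbbabbb$baabbbaaaab  b
    6  abaabbbabbbabbb$baabbbaaa  a
    7  abbb$baabbbaaaabaabbbabbb  b
    8  abbbaaaabaabbbabbbabbb$ba  a
    9  abbbabbb$baabbbaaaabaabbb  b
   10  abbbabbbabbb$baabbbaaaaba  a
   11  b$baabbbaaaabaabbbabbbabb  b
   12  baaaabaabbbabbbabbb$baabb  b
   13  baabbbaaaabaabbbabbbabbb$  $
   14  baabbbabbbabbb$baabbbaaaa  a
   15  babbb$baabbbaaaabaabbbabb  b
   16  babbbabbb$baabbbaaaabaabb  b
   17  bb$baabbbaaaabaabbbabbbab  b
   18  bbaaaabaabbbabbbabbb$baab  b
   19  bbabbb$baabbbaaaabaabbbab  b
   20  bbabbbabbb$baabbbaaaabaab  b
   21  bbb$baabbbaaaabaabbbabbba  a
   22  bbbaaaabaabbbabbbabbb$baa  a
   23  bbbabbb$baabbbaaaabaabbba  a
   24  bbbabbbabbb$baabbbaaaabaa  a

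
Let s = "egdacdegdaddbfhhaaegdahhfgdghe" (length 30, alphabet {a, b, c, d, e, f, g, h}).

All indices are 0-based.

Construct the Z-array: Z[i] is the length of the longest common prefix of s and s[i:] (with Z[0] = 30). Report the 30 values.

[30, 0, 0, 0, 0, 0, 4, 0, 0, 0, 0, 0, 0, 0, 0, 0, 0, 0, 4, 0, 0, 0, 0, 0, 0, 0, 0, 0, 0, 1]

Z[0]=30
i=1: fresh scan; Z[1]=0
i=2: fresh scan; Z[2]=0
i=3: fresh scan; Z[3]=0
i=4: fresh scan; Z[4]=0
i=5: fresh scan; Z[5]=0
i=6: fresh scan; Z[6]=4 scan→box=[6,10)
i=7: min(r-i=3, Z[1]=0)=0; Z[7]=0
i=8: min(r-i=2, Z[2]=0)=0; Z[8]=0
i=9: min(r-i=1, Z[3]=0)=0; Z[9]=0
i=10: fresh scan; Z[10]=0
i=11: fresh scan; Z[11]=0
i=12: fresh scan; Z[12]=0
i=13: fresh scan; Z[13]=0
i=14: fresh scan; Z[14]=0
i=15: fresh scan; Z[15]=0
i=16: fresh scan; Z[16]=0
i=17: fresh scan; Z[17]=0
i=18: fresh scan; Z[18]=4 scan→box=[18,22)
i=19: min(r-i=3, Z[1]=0)=0; Z[19]=0
i=20: min(r-i=2, Z[2]=0)=0; Z[20]=0
i=21: min(r-i=1, Z[3]=0)=0; Z[21]=0
i=22: fresh scan; Z[22]=0
i=23: fresh scan; Z[23]=0
i=24: fresh scan; Z[24]=0
i=25: fresh scan; Z[25]=0
i=26: fresh scan; Z[26]=0
i=27: fresh scan; Z[27]=0
i=28: fresh scan; Z[28]=0
i=29: fresh scan; Z[29]=1 scan→box=[29,30)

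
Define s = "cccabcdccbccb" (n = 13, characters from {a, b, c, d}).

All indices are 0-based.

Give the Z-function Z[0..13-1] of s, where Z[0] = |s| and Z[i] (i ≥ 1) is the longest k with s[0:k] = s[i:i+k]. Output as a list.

Z[0]=13
i=1: fresh scan; Z[1]=2 grow→box=[1,3)
i=2: min(r-i=1, Z[1]=2)=1; Z[2]=1
i=3: fresh scan; Z[3]=0
i=4: fresh scan; Z[4]=0
i=5: fresh scan; Z[5]=1 grow→box=[5,6)
i=6: fresh scan; Z[6]=0
i=7: fresh scan; Z[7]=2 grow→box=[7,9)
i=8: min(r-i=1, Z[1]=2)=1; Z[8]=1
i=9: fresh scan; Z[9]=0
i=10: fresh scan; Z[10]=2 grow→box=[10,12)
i=11: min(r-i=1, Z[1]=2)=1; Z[11]=1
i=12: fresh scan; Z[12]=0

[13, 2, 1, 0, 0, 1, 0, 2, 1, 0, 2, 1, 0]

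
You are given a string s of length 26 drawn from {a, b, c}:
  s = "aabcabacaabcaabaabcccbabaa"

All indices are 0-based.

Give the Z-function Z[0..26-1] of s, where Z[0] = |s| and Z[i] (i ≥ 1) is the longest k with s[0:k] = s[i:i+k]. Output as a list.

[26, 1, 0, 0, 1, 0, 1, 0, 5, 1, 0, 0, 3, 1, 0, 4, 1, 0, 0, 0, 0, 0, 1, 0, 2, 1]

Z[0]=26
i=1: i≥r, start 0; Z[1]=1 extend→box=[1,2)
i=2: i≥r, start 0; Z[2]=0
i=3: i≥r, start 0; Z[3]=0
i=4: i≥r, start 0; Z[4]=1 extend→box=[4,5)
i=5: i≥r, start 0; Z[5]=0
i=6: i≥r, start 0; Z[6]=1 extend→box=[6,7)
i=7: i≥r, start 0; Z[7]=0
i=8: i≥r, start 0; Z[8]=5 extend→box=[8,13)
i=9: min(r-i=4, Z[1]=1)=1; Z[9]=1
i=10: min(r-i=3, Z[2]=0)=0; Z[10]=0
i=11: min(r-i=2, Z[3]=0)=0; Z[11]=0
i=12: min(r-i=1, Z[4]=1)=1; Z[12]=3 extend→box=[12,15)
i=13: min(r-i=2, Z[1]=1)=1; Z[13]=1
i=14: min(r-i=1, Z[2]=0)=0; Z[14]=0
i=15: i≥r, start 0; Z[15]=4 extend→box=[15,19)
i=16: min(r-i=3, Z[1]=1)=1; Z[16]=1
i=17: min(r-i=2, Z[2]=0)=0; Z[17]=0
i=18: min(r-i=1, Z[3]=0)=0; Z[18]=0
i=19: i≥r, start 0; Z[19]=0
i=20: i≥r, start 0; Z[20]=0
i=21: i≥r, start 0; Z[21]=0
i=22: i≥r, start 0; Z[22]=1 extend→box=[22,23)
i=23: i≥r, start 0; Z[23]=0
i=24: i≥r, start 0; Z[24]=2 extend→box=[24,26)
i=25: min(r-i=1, Z[1]=1)=1; Z[25]=1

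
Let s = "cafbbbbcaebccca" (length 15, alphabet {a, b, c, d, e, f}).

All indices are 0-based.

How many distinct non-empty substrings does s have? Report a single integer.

103

sorted suffixes:
  #0 SA[0]=14  'a'
  #1 SA[1]=8  'aebccca'
  #2 SA[2]=1  'afbbbbcaebccca'
  #3 SA[3]=3  'bbbbcaebccca'
  #4 SA[4]=4  'bbbcaebccca'
  #5 SA[5]=5  'bbcaebccca'
  #6 SA[6]=6  'bcaebccca'
  #7 SA[7]=10  'bccca'
  #8 SA[8]=13  'ca'
  #9 SA[9]=7  'caebccca'
  #10 SA[10]=0  'cafbbbbcaebccca'
  #11 SA[11]=12  'cca'
  #12 SA[12]=11  'ccca'
  #13 SA[13]=9  'ebccca'
  #14 SA[14]=2  'fbbbbcaebccca'

SA = [14, 8, 1, 3, 4, 5, 6, 10, 13, 7, 0, 12, 11, 9, 2]
i: (SA[i-1],SA[i]) lcp shared
  1: (14,8) 1 'a'
  2: (8,1) 1 'a'
  3: (1,3) 0 ''
  4: (3,4) 3 'bbb'
  5: (4,5) 2 'bb'
  6: (5,6) 1 'b'
  7: (6,10) 2 'bc'
  8: (10,13) 0 ''
  9: (13,7) 2 'ca'
  10: (7,0) 2 'ca'
  11: (0,12) 1 'c'
  12: (12,11) 2 'cc'
  13: (11,9) 0 ''
  14: (9,2) 0 ''

n(n+1)/2 = 15·16/2 = 120
Σ LCP = 0 + 1 + 1 + 0 + 3 + 2 + 1 + 2 + 0 + 2 + 2 + 1 + 2 + 0 + 0 = 17
distinct = 120 − 17 = 103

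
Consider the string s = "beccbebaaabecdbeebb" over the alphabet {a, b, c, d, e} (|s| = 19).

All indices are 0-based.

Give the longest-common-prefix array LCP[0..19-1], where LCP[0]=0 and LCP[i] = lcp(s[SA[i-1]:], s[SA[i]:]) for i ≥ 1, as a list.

[0, 2, 1, 0, 1, 1, 1, 2, 3, 2, 0, 1, 1, 0, 0, 2, 1, 2, 1]

rank | idx | suffix
   0 |   7 | aaabecdbeebb
   1 |   8 | aabecdbeebb
   2 |   9 | abecdbeebb
   3 |  18 | b
   4 |   6 | baaabecdbeebb
   5 |  17 | bb
   6 |   4 | bebaaabecdbeebb
   7 |   0 | beccbebaaabecdbeebb
   8 |  10 | becdbeebb
   9 |  14 | beebb
  10 |   3 | cbebaaabecdbeebb
  11 |   2 | ccbebaaabecdbeebb
  12 |  12 | cdbeebb
  13 |  13 | dbeebb
  14 |   5 | ebaaabecdbeebb
  15 |  16 | ebb
  16 |   1 | eccbebaaabecdbeebb
  17 |  11 | ecdbeebb
  18 |  15 | eebb

SA = [7, 8, 9, 18, 6, 17, 4, 0, 10, 14, 3, 2, 12, 13, 5, 16, 1, 11, 15]
[i] adj suffixes → lcp
  [1] 7/8 → 2 ('aa')
  [2] 8/9 → 1 ('a')
  [3] 9/18 → 0 ('')
  [4] 18/6 → 1 ('b')
  [5] 6/17 → 1 ('b')
  [6] 17/4 → 1 ('b')
  [7] 4/0 → 2 ('be')
  [8] 0/10 → 3 ('bec')
  [9] 10/14 → 2 ('be')
  [10] 14/3 → 0 ('')
  [11] 3/2 → 1 ('c')
  [12] 2/12 → 1 ('c')
  [13] 12/13 → 0 ('')
  [14] 13/5 → 0 ('')
  [15] 5/16 → 2 ('eb')
  [16] 16/1 → 1 ('e')
  [17] 1/11 → 2 ('ec')
  [18] 11/15 → 1 ('e')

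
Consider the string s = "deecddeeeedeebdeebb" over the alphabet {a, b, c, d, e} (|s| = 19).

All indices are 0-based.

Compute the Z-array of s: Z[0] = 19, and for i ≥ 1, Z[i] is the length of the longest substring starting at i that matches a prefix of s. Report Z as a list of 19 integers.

Z[0]=19
i=1: outside box; Z[1]=0
i=2: outside box; Z[2]=0
i=3: outside box; Z[3]=0
i=4: outside box; Z[4]=1 extend→box=[4,5)
i=5: outside box; Z[5]=3 extend→box=[5,8)
i=6: min(r-i=2, Z[1]=0)=0; Z[6]=0
i=7: min(r-i=1, Z[2]=0)=0; Z[7]=0
i=8: outside box; Z[8]=0
i=9: outside box; Z[9]=0
i=10: outside box; Z[10]=3 extend→box=[10,13)
i=11: min(r-i=2, Z[1]=0)=0; Z[11]=0
i=12: min(r-i=1, Z[2]=0)=0; Z[12]=0
i=13: outside box; Z[13]=0
i=14: outside box; Z[14]=3 extend→box=[14,17)
i=15: min(r-i=2, Z[1]=0)=0; Z[15]=0
i=16: min(r-i=1, Z[2]=0)=0; Z[16]=0
i=17: outside box; Z[17]=0
i=18: outside box; Z[18]=0

[19, 0, 0, 0, 1, 3, 0, 0, 0, 0, 3, 0, 0, 0, 3, 0, 0, 0, 0]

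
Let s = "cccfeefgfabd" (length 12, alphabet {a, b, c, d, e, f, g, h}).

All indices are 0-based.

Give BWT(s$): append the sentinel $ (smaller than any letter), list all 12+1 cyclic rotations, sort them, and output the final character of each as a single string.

dfa$ccbfegcef

rank  rotation       last
    0  $cccfeefgfabd  d
    1  abd$cccfeefgf  f
    2  bd$cccfeefgfa  a
    3  cccfeefgfabd$  $
    4  ccfeefgfabd$c  c
    5  cfeefgfabd$cc  c
    6  d$cccfeefgfab  b
    7  eefgfabd$cccf  f
    8  efgfabd$cccfe  e
    9  fabd$cccfeefg  g
   10  feefgfabd$ccc  c
   11  fgfabd$cccfee  e
   12  gfabd$cccfeef  f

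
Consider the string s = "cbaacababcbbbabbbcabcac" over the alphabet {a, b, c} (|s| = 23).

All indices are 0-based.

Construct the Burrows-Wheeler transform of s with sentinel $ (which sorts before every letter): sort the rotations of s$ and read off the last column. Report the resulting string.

cbcbcbcacbabcabbaaaabb$b

rank  rotation                  last
    0  $cbaacababcbbbabbbcabcac  c
    1  aacababcbbbabbbcabcac$cb  b
    2  ababcbbbabbbcabcac$cbaac  c
    3  abbbcabcac$cbaacababcbbb  b
    4  abcac$cbaacababcbbbabbbc  c
    5  abcbbbabbbcabcac$cbaacab  b
    6  ac$cbaacababcbbbabbbcabc  c
    7  acababcbbbabbbcabcac$cba  a
    8  baacababcbbbabbbcabcac$c  c
    9  babbbcabcac$cbaacababcbb  b
   10  babcbbbabbbcabcac$cbaaca  a
   11  bbabbbcabcac$cbaacababcb  b
   12  bbbabbbcabcac$cbaacababc  c
   13  bbbcabcac$cbaacababcbbba  a
   14  bbcabcac$cbaacababcbbbab  b
   15  bcabcac$cbaacababcbbbabb  b
   16  bcac$cbaacababcbbbabbbca  a
   17  bcbbbabbbcabcac$cbaacaba  a
   18  c$cbaacababcbbbabbbcabca  a
   19  cababcbbbabbbcabcac$cbaa  a
   20  cabcac$cbaacababcbbbabbb  b
   21  cac$cbaacababcbbbabbbcab  b
   22  cbaacababcbbbabbbcabcac$  $
   23  cbbbabbbcabcac$cbaacabab  b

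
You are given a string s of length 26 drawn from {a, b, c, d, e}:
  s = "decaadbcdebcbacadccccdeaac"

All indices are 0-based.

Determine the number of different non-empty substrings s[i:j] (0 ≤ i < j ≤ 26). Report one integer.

318

rank→(start, suffix):
  0 → (23, 'aac')
  1 → (3, 'aadbcdebcbacadccccdeaac')
  2 → (24, 'ac')
  3 → (13, 'acadccccdeaac')
  4 → (4, 'adbcdebcbacadccccdeaac')
  5 → (15, 'adccccdeaac')
  6 → (12, 'bacadccccdeaac')
  7 → (10, 'bcbacadccccdeaac')
  8 → (6, 'bcdebcbacadccccdeaac')
  9 → (25, 'c')
  10 → (2, 'caadbcdebcbacadccccdeaac')
  11 → (14, 'cadccccdeaac')
  12 → (11, 'cbacadccccdeaac')
  13 → (17, 'ccccdeaac')
  14 → (18, 'cccdeaac')
  15 → (19, 'ccdeaac')
  16 → (20, 'cdeaac')
  17 → (7, 'cdebcbacadccccdeaac')
  18 → (5, 'dbcdebcbacadccccdeaac')
  19 → (16, 'dccccdeaac')
  20 → (21, 'deaac')
  21 → (8, 'debcbacadccccdeaac')
  22 → (0, 'decaadbcdebcbacadccccdeaac')
  23 → (22, 'eaac')
  24 → (9, 'ebcbacadccccdeaac')
  25 → (1, 'ecaadbcdebcbacadccccdeaac')

SA = [23, 3, 24, 13, 4, 15, 12, 10, 6, 25, 2, 14, 11, 17, 18, 19, 20, 7, 5, 16, 21, 8, 0, 22, 9, 1]
[i] adj suffixes → lcp
  [1] 23/3 → 2 ('aa')
  [2] 3/24 → 1 ('a')
  [3] 24/13 → 2 ('ac')
  [4] 13/4 → 1 ('a')
  [5] 4/15 → 2 ('ad')
  [6] 15/12 → 0 ('')
  [7] 12/10 → 1 ('b')
  [8] 10/6 → 2 ('bc')
  [9] 6/25 → 0 ('')
  [10] 25/2 → 1 ('c')
  [11] 2/14 → 2 ('ca')
  [12] 14/11 → 1 ('c')
  [13] 11/17 → 1 ('c')
  [14] 17/18 → 3 ('ccc')
  [15] 18/19 → 2 ('cc')
  [16] 19/20 → 1 ('c')
  [17] 20/7 → 3 ('cde')
  [18] 7/5 → 0 ('')
  [19] 5/16 → 1 ('d')
  [20] 16/21 → 1 ('d')
  [21] 21/8 → 2 ('de')
  [22] 8/0 → 2 ('de')
  [23] 0/22 → 0 ('')
  [24] 22/9 → 1 ('e')
  [25] 9/1 → 1 ('e')

n(n+1)/2 = 26·27/2 = 351
Σ LCP = 0 + 2 + 1 + 2 + 1 + 2 + 0 + 1 + 2 + 0 + 1 + 2 + 1 + 1 + 3 + 2 + 1 + 3 + 0 + 1 + 1 + 2 + 2 + 0 + 1 + 1 = 33
distinct = 351 − 33 = 318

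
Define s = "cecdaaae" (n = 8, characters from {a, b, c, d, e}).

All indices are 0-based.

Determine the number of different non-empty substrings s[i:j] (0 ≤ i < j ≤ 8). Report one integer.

rank | idx | suffix
   0 |   4 | aaae
   1 |   5 | aae
   2 |   6 | ae
   3 |   2 | cdaaae
   4 |   0 | cecdaaae
   5 |   3 | daaae
   6 |   7 | e
   7 |   1 | ecdaaae

SA = [4, 5, 6, 2, 0, 3, 7, 1]
[i] adj suffixes → lcp
  [1] 4/5 → 2 ('aa')
  [2] 5/6 → 1 ('a')
  [3] 6/2 → 0 ('')
  [4] 2/0 → 1 ('c')
  [5] 0/3 → 0 ('')
  [6] 3/7 → 0 ('')
  [7] 7/1 → 1 ('e')

n(n+1)/2 = 8·9/2 = 36
Σ LCP = 0 + 2 + 1 + 0 + 1 + 0 + 0 + 1 = 5
distinct = 36 − 5 = 31

31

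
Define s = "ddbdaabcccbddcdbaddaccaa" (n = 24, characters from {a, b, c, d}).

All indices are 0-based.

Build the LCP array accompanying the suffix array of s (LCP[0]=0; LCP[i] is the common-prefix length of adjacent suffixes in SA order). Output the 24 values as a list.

rank→(start, suffix):
  0 → (23, 'a')
  1 → (22, 'aa')
  2 → (4, 'aabcccbddcdbaddaccaa')
  3 → (5, 'abcccbddcdbaddaccaa')
  4 → (19, 'accaa')
  5 → (16, 'addaccaa')
  6 → (15, 'baddaccaa')
  7 → (6, 'bcccbddcdbaddaccaa')
  8 → (2, 'bdaabcccbddcdbaddaccaa')
  9 → (10, 'bddcdbaddaccaa')
  10 → (21, 'caa')
  11 → (9, 'cbddcdbaddaccaa')
  12 → (20, 'ccaa')
  13 → (8, 'ccbddcdbaddaccaa')
  14 → (7, 'cccbddcdbaddaccaa')
  15 → (13, 'cdbaddaccaa')
  16 → (3, 'daabcccbddcdbaddaccaa')
  17 → (18, 'daccaa')
  18 → (14, 'dbaddaccaa')
  19 → (1, 'dbdaabcccbddcdbaddaccaa')
  20 → (12, 'dcdbaddaccaa')
  21 → (17, 'ddaccaa')
  22 → (0, 'ddbdaabcccbddcdbaddaccaa')
  23 → (11, 'ddcdbaddaccaa')

SA = [23, 22, 4, 5, 19, 16, 15, 6, 2, 10, 21, 9, 20, 8, 7, 13, 3, 18, 14, 1, 12, 17, 0, 11]
[i] adj suffixes → lcp
  [1] 23/22 → 1 ('a')
  [2] 22/4 → 2 ('aa')
  [3] 4/5 → 1 ('a')
  [4] 5/19 → 1 ('a')
  [5] 19/16 → 1 ('a')
  [6] 16/15 → 0 ('')
  [7] 15/6 → 1 ('b')
  [8] 6/2 → 1 ('b')
  [9] 2/10 → 2 ('bd')
  [10] 10/21 → 0 ('')
  [11] 21/9 → 1 ('c')
  [12] 9/20 → 1 ('c')
  [13] 20/8 → 2 ('cc')
  [14] 8/7 → 2 ('cc')
  [15] 7/13 → 1 ('c')
  [16] 13/3 → 0 ('')
  [17] 3/18 → 2 ('da')
  [18] 18/14 → 1 ('d')
  [19] 14/1 → 2 ('db')
  [20] 1/12 → 1 ('d')
  [21] 12/17 → 1 ('d')
  [22] 17/0 → 2 ('dd')
  [23] 0/11 → 2 ('dd')

[0, 1, 2, 1, 1, 1, 0, 1, 1, 2, 0, 1, 1, 2, 2, 1, 0, 2, 1, 2, 1, 1, 2, 2]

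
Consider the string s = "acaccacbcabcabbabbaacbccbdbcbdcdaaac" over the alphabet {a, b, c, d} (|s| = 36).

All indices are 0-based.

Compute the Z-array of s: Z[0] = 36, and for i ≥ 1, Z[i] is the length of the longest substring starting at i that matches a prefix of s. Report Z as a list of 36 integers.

Z[0]=36
i=1: outside box; Z[1]=0
i=2: outside box; Z[2]=2 grow→box=[2,4)
i=3: min(r-i=1, Z[1]=0)=0; Z[3]=0
i=4: outside box; Z[4]=0
i=5: outside box; Z[5]=2 grow→box=[5,7)
i=6: min(r-i=1, Z[1]=0)=0; Z[6]=0
i=7: outside box; Z[7]=0
i=8: outside box; Z[8]=0
i=9: outside box; Z[9]=1 grow→box=[9,10)
i=10: outside box; Z[10]=0
i=11: outside box; Z[11]=0
i=12: outside box; Z[12]=1 grow→box=[12,13)
i=13: outside box; Z[13]=0
i=14: outside box; Z[14]=0
i=15: outside box; Z[15]=1 grow→box=[15,16)
i=16: outside box; Z[16]=0
i=17: outside box; Z[17]=0
i=18: outside box; Z[18]=1 grow→box=[18,19)
i=19: outside box; Z[19]=2 grow→box=[19,21)
i=20: min(r-i=1, Z[1]=0)=0; Z[20]=0
i=21: outside box; Z[21]=0
i=22: outside box; Z[22]=0
i=23: outside box; Z[23]=0
i=24: outside box; Z[24]=0
i=25: outside box; Z[25]=0
i=26: outside box; Z[26]=0
i=27: outside box; Z[27]=0
i=28: outside box; Z[28]=0
i=29: outside box; Z[29]=0
i=30: outside box; Z[30]=0
i=31: outside box; Z[31]=0
i=32: outside box; Z[32]=1 grow→box=[32,33)
i=33: outside box; Z[33]=1 grow→box=[33,34)
i=34: outside box; Z[34]=2 grow→box=[34,36)
i=35: min(r-i=1, Z[1]=0)=0; Z[35]=0

[36, 0, 2, 0, 0, 2, 0, 0, 0, 1, 0, 0, 1, 0, 0, 1, 0, 0, 1, 2, 0, 0, 0, 0, 0, 0, 0, 0, 0, 0, 0, 0, 1, 1, 2, 0]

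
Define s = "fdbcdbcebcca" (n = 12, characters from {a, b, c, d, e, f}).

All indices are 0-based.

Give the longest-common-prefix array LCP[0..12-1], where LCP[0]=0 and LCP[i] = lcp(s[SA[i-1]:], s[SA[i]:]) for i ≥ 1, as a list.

[0, 0, 2, 2, 0, 1, 1, 1, 0, 3, 0, 0]

sorted suffixes:
  #0 SA[0]=11  'a'
  #1 SA[1]=8  'bcca'
  #2 SA[2]=2  'bcdbcebcca'
  #3 SA[3]=5  'bcebcca'
  #4 SA[4]=10  'ca'
  #5 SA[5]=9  'cca'
  #6 SA[6]=3  'cdbcebcca'
  #7 SA[7]=6  'cebcca'
  #8 SA[8]=1  'dbcdbcebcca'
  #9 SA[9]=4  'dbcebcca'
  #10 SA[10]=7  'ebcca'
  #11 SA[11]=0  'fdbcdbcebcca'

SA = [11, 8, 2, 5, 10, 9, 3, 6, 1, 4, 7, 0]
rank  pair      lcp
   1  s[11:],s[8:]  0  ''
   2  s[8:],s[2:]  2  'bc'
   3  s[2:],s[5:]  2  'bc'
   4  s[5:],s[10:]  0  ''
   5  s[10:],s[9:]  1  'c'
   6  s[9:],s[3:]  1  'c'
   7  s[3:],s[6:]  1  'c'
   8  s[6:],s[1:]  0  ''
   9  s[1:],s[4:]  3  'dbc'
  10  s[4:],s[7:]  0  ''
  11  s[7:],s[0:]  0  ''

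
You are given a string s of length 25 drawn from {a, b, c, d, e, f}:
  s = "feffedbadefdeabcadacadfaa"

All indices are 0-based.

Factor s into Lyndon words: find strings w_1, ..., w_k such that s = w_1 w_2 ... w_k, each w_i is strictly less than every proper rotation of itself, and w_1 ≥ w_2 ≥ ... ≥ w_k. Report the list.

["f", "eff", "e", "d", "b", "adefde", "abcadacadf", "a", "a"]

emit factor 1: 'f' (i=0, period=1)
emit factor 2: 'eff' (i=1, period=3)
emit factor 3: 'e' (i=4, period=1)
emit factor 4: 'd' (i=5, period=1)
emit factor 5: 'b' (i=6, period=1)
emit factor 6: 'adefde' (i=7, period=6)
emit factor 7: 'abcadacadf' (i=13, period=10)
emit factor 8: 'a' (i=23, period=1)
emit factor 9: 'a' (i=24, period=1)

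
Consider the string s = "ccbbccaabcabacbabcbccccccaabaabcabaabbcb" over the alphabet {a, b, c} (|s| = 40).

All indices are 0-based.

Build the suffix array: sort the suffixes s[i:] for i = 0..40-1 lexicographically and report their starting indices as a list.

rank→(start, suffix):
  0 → (25, 'aabaabcabaabbcb')
  1 → (34, 'aabbcb')
  2 → (28, 'aabcabaabbcb')
  3 → (6, 'aabcabacbabcbccccccaabaabcabaabbcb')
  4 → (32, 'abaabbcb')
  5 → (26, 'abaabcabaabbcb')
  6 → (10, 'abacbabcbccccccaabaabcabaabbcb')
  7 → (35, 'abbcb')
  8 → (29, 'abcabaabbcb')
  9 → (7, 'abcabacbabcbccccccaabaabcabaabbcb')
  10 → (15, 'abcbccccccaabaabcabaabbcb')
  11 → (12, 'acbabcbccccccaabaabcabaabbcb')
  12 → (39, 'b')
  13 → (33, 'baabbcb')
  14 → (27, 'baabcabaabbcb')
  15 → (14, 'babcbccccccaabaabcabaabbcb')
  16 → (11, 'bacbabcbccccccaabaabcabaabbcb')
  17 → (36, 'bbcb')
  18 → (2, 'bbccaabcabacbabcbccccccaabaabcabaabbcb')
  19 → (30, 'bcabaabbcb')
  20 → (8, 'bcabacbabcbccccccaabaabcabaabbcb')
  21 → (37, 'bcb')
  22 → (16, 'bcbccccccaabaabcabaabbcb')
  23 → (3, 'bccaabcabacbabcbccccccaabaabcabaabbcb')
  24 → (18, 'bccccccaabaabcabaabbcb')
  25 → (24, 'caabaabcabaabbcb')
  26 → (5, 'caabcabacbabcbccccccaabaabcabaabbcb')
  27 → (31, 'cabaabbcb')
  28 → (9, 'cabacbabcbccccccaabaabcabaabbcb')
  29 → (38, 'cb')
  30 → (13, 'cbabcbccccccaabaabcabaabbcb')
  31 → (1, 'cbbccaabcabacbabcbccccccaabaabcabaabbcb')
  32 → (17, 'cbccccccaabaabcabaabbcb')
  33 → (23, 'ccaabaabcabaabbcb')
  34 → (4, 'ccaabcabacbabcbccccccaabaabcabaabbcb')
  35 → (0, 'ccbbccaabcabacbabcbccccccaabaabcabaabbcb')
  36 → (22, 'cccaabaabcabaabbcb')
  37 → (21, 'ccccaabaabcabaabbcb')
  38 → (20, 'cccccaabaabcabaabbcb')
  39 → (19, 'ccccccaabaabcabaabbcb')

[25, 34, 28, 6, 32, 26, 10, 35, 29, 7, 15, 12, 39, 33, 27, 14, 11, 36, 2, 30, 8, 37, 16, 3, 18, 24, 5, 31, 9, 38, 13, 1, 17, 23, 4, 0, 22, 21, 20, 19]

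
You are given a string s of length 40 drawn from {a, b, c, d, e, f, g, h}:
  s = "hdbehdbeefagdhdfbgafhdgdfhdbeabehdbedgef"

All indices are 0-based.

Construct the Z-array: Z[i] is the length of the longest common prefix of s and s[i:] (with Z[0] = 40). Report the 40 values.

Z[0]=40
i=1: i≥r, start 0; Z[1]=0
i=2: i≥r, start 0; Z[2]=0
i=3: i≥r, start 0; Z[3]=0
i=4: i≥r, start 0; Z[4]=4 extend→box=[4,8)
i=5: min(r-i=3, Z[1]=0)=0; Z[5]=0
i=6: min(r-i=2, Z[2]=0)=0; Z[6]=0
i=7: min(r-i=1, Z[3]=0)=0; Z[7]=0
i=8: i≥r, start 0; Z[8]=0
i=9: i≥r, start 0; Z[9]=0
i=10: i≥r, start 0; Z[10]=0
i=11: i≥r, start 0; Z[11]=0
i=12: i≥r, start 0; Z[12]=0
i=13: i≥r, start 0; Z[13]=2 extend→box=[13,15)
i=14: min(r-i=1, Z[1]=0)=0; Z[14]=0
i=15: i≥r, start 0; Z[15]=0
i=16: i≥r, start 0; Z[16]=0
i=17: i≥r, start 0; Z[17]=0
i=18: i≥r, start 0; Z[18]=0
i=19: i≥r, start 0; Z[19]=0
i=20: i≥r, start 0; Z[20]=2 extend→box=[20,22)
i=21: min(r-i=1, Z[1]=0)=0; Z[21]=0
i=22: i≥r, start 0; Z[22]=0
i=23: i≥r, start 0; Z[23]=0
i=24: i≥r, start 0; Z[24]=0
i=25: i≥r, start 0; Z[25]=4 extend→box=[25,29)
i=26: min(r-i=3, Z[1]=0)=0; Z[26]=0
i=27: min(r-i=2, Z[2]=0)=0; Z[27]=0
i=28: min(r-i=1, Z[3]=0)=0; Z[28]=0
i=29: i≥r, start 0; Z[29]=0
i=30: i≥r, start 0; Z[30]=0
i=31: i≥r, start 0; Z[31]=0
i=32: i≥r, start 0; Z[32]=4 extend→box=[32,36)
i=33: min(r-i=3, Z[1]=0)=0; Z[33]=0
i=34: min(r-i=2, Z[2]=0)=0; Z[34]=0
i=35: min(r-i=1, Z[3]=0)=0; Z[35]=0
i=36: i≥r, start 0; Z[36]=0
i=37: i≥r, start 0; Z[37]=0
i=38: i≥r, start 0; Z[38]=0
i=39: i≥r, start 0; Z[39]=0

[40, 0, 0, 0, 4, 0, 0, 0, 0, 0, 0, 0, 0, 2, 0, 0, 0, 0, 0, 0, 2, 0, 0, 0, 0, 4, 0, 0, 0, 0, 0, 0, 4, 0, 0, 0, 0, 0, 0, 0]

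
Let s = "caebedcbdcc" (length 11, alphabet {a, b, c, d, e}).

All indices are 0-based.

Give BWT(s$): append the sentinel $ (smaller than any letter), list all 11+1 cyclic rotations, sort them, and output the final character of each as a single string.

cccec$ddebab

rank  rotation      last
    0  $caebedcbdcc  c
    1  aebedcbdcc$c  c
    2  bdcc$caebedc  c
    3  bedcbdcc$cae  e
    4  c$caebedcbdc  c
    5  caebedcbdcc$  $
    6  cbdcc$caebed  d
    7  cc$caebedcbd  d
    8  dcbdcc$caebe  e
    9  dcc$caebedcb  b
   10  ebedcbdcc$ca  a
   11  edcbdcc$caeb  b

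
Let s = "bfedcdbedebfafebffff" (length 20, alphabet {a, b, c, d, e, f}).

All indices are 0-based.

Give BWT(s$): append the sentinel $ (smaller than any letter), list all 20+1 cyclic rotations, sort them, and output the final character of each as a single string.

ffde$edceedffbfbabffb

rank  rotation               last
    0  $bfedcdbedebfafebffff  f
    1  afebffff$bfedcdbedebf  f
    2  bedebfafebffff$bfedcd  d
    3  bfafebffff$bfedcdbede  e
    4  bfedcdbedebfafebffff$  $
    5  bffff$bfedcdbedebfafe  e
    6  cdbedebfafebffff$bfed  d
    7  dbedebfafebffff$bfedc  c
    8  dcdbedebfafebffff$bfe  e
    9  debfafebffff$bfedcdbe  e
   10  ebfafebffff$bfedcdbed  d
   11  ebffff$bfedcdbedebfaf  f
   12  edcdbedebfafebffff$bf  f
   13  edebfafebffff$bfedcdb  b
   14  f$bfedcdbedebfafebfff  f
   15  fafebffff$bfedcdbedeb  b
   16  febffff$bfedcdbedebfa  a
   17  fedcdbedebfafebffff$b  b
   18  ff$bfedcdbedebfafebff  f
   19  fff$bfedcdbedebfafebf  f
   20  ffff$bfedcdbedebfafeb  b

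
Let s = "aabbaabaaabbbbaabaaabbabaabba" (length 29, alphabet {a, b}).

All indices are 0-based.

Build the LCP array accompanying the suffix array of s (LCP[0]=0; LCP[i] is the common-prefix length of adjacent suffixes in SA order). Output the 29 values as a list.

sorted suffixes:
  #0 SA[0]=28  'a'
  #1 SA[1]=17  'aaabbabaabba'
  #2 SA[2]=7  'aaabbbbaabaaabbabaabba'
  #3 SA[3]=14  'aabaaabbabaabba'
  #4 SA[4]=4  'aabaaabbbbaabaaabbabaabba'
  #5 SA[5]=24  'aabba'
  #6 SA[6]=0  'aabbaabaaabbbbaabaaabbabaabba'
  #7 SA[7]=18  'aabbabaabba'
  #8 SA[8]=8  'aabbbbaabaaabbabaabba'
  #9 SA[9]=15  'abaaabbabaabba'
  #10 SA[10]=5  'abaaabbbbaabaaabbabaabba'
  #11 SA[11]=22  'abaabba'
  #12 SA[12]=25  'abba'
  #13 SA[13]=1  'abbaabaaabbbbaabaaabbabaabba'
  #14 SA[14]=19  'abbabaabba'
  #15 SA[15]=9  'abbbbaabaaabbabaabba'
  #16 SA[16]=27  'ba'
  #17 SA[17]=16  'baaabbabaabba'
  #18 SA[18]=6  'baaabbbbaabaaabbabaabba'
  #19 SA[19]=13  'baabaaabbabaabba'
  #20 SA[20]=3  'baabaaabbbbaabaaabbabaabba'
  #21 SA[21]=23  'baabba'
  #22 SA[22]=21  'babaabba'
  #23 SA[23]=26  'bba'
  #24 SA[24]=12  'bbaabaaabbabaabba'
  #25 SA[25]=2  'bbaabaaabbbbaabaaabbabaabba'
  #26 SA[26]=20  'bbabaabba'
  #27 SA[27]=11  'bbbaabaaabbabaabba'
  #28 SA[28]=10  'bbbbaabaaabbabaabba'

SA = [28, 17, 7, 14, 4, 24, 0, 18, 8, 15, 5, 22, 25, 1, 19, 9, 27, 16, 6, 13, 3, 23, 21, 26, 12, 2, 20, 11, 10]
rank  pair      lcp
   1  s[28:],s[17:]  1  'a'
   2  s[17:],s[7:]  5  'aaabb'
   3  s[7:],s[14:]  2  'aa'
   4  s[14:],s[4:]  8  'aabaaabb'
   5  s[4:],s[24:]  3  'aab'
   6  s[24:],s[0:]  5  'aabba'
   7  s[0:],s[18:]  5  'aabba'
   8  s[18:],s[8:]  4  'aabb'
   9  s[8:],s[15:]  1  'a'
  10  s[15:],s[5:]  7  'abaaabb'
  11  s[5:],s[22:]  4  'abaa'
  12  s[22:],s[25:]  2  'ab'
  13  s[25:],s[1:]  4  'abba'
  14  s[1:],s[19:]  4  'abba'
  15  s[19:],s[9:]  3  'abb'
  16  s[9:],s[27:]  0  ''
  17  s[27:],s[16:]  2  'ba'
  18  s[16:],s[6:]  6  'baaabb'
  19  s[6:],s[13:]  3  'baa'
  20  s[13:],s[3:]  9  'baabaaabb'
  21  s[3:],s[23:]  4  'baab'
  22  s[23:],s[21:]  2  'ba'
  23  s[21:],s[26:]  1  'b'
  24  s[26:],s[12:]  3  'bba'
  25  s[12:],s[2:]  10  'bbaabaaabb'
  26  s[2:],s[20:]  3  'bba'
  27  s[20:],s[11:]  2  'bb'
  28  s[11:],s[10:]  3  'bbb'

[0, 1, 5, 2, 8, 3, 5, 5, 4, 1, 7, 4, 2, 4, 4, 3, 0, 2, 6, 3, 9, 4, 2, 1, 3, 10, 3, 2, 3]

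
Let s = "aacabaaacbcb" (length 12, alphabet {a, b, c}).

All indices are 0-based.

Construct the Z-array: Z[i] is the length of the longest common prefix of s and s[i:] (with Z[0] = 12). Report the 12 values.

[12, 1, 0, 1, 0, 2, 3, 1, 0, 0, 0, 0]

Z[0]=12
i=1: outside box; Z[1]=1 extend→box=[1,2)
i=2: outside box; Z[2]=0
i=3: outside box; Z[3]=1 extend→box=[3,4)
i=4: outside box; Z[4]=0
i=5: outside box; Z[5]=2 extend→box=[5,7)
i=6: min(r-i=1, Z[1]=1)=1; Z[6]=3 extend→box=[6,9)
i=7: min(r-i=2, Z[1]=1)=1; Z[7]=1
i=8: min(r-i=1, Z[2]=0)=0; Z[8]=0
i=9: outside box; Z[9]=0
i=10: outside box; Z[10]=0
i=11: outside box; Z[11]=0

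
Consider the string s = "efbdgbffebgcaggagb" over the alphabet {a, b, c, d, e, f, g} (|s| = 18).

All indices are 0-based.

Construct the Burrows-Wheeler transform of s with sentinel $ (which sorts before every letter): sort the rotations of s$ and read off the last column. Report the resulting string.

rank  rotation             last
    0  $efbdgbffebgcaggagb  b
    1  agb$efbdgbffebgcagg  g
    2  aggagb$efbdgbffebgc  c
    3  b$efbdgbffebgcaggag  g
    4  bdgbffebgcaggagb$ef  f
    5  bffebgcaggagb$efbdg  g
    6  bgcaggagb$efbdgbffe  e
    7  caggagb$efbdgbffebg  g
    8  dgbffebgcaggagb$efb  b
    9  ebgcaggagb$efbdgbff  f
   10  efbdgbffebgcaggagb$  $
   11  fbdgbffebgcaggagb$e  e
   12  febgcaggagb$efbdgbf  f
   13  ffebgcaggagb$efbdgb  b
   14  gagb$efbdgbffebgcag  g
   15  gb$efbdgbffebgcagga  a
   16  gbffebgcaggagb$efbd  d
   17  gcaggagb$efbdgbffeb  b
   18  ggagb$efbdgbffebgca  a

bgcgfgegbf$efbgadba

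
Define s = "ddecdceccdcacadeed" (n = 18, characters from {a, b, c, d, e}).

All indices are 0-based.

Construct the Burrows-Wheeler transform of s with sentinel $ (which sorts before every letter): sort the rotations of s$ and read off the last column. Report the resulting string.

rank  rotation             last
    0  $ddecdceccdcacadeed  d
    1  acadeed$ddecdceccdc  c
    2  adeed$ddecdceccdcac  c
    3  cacadeed$ddecdceccd  d
    4  cadeed$ddecdceccdca  a
    5  ccdcacadeed$ddecdce  e
    6  cdcacadeed$ddecdcec  c
    7  cdceccdcacadeed$dde  e
    8  ceccdcacadeed$ddecd  d
    9  d$ddecdceccdcacadee  e
   10  dcacadeed$ddecdcecc  c
   11  dceccdcacadeed$ddec  c
   12  ddecdceccdcacadeed$  $
   13  decdceccdcacadeed$d  d
   14  deed$ddecdceccdcaca  a
   15  eccdcacadeed$ddecdc  c
   16  ecdceccdcacadeed$dd  d
   17  ed$ddecdceccdcacade  e
   18  eed$ddecdceccdcacad  d

dccdaecedecc$dacded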